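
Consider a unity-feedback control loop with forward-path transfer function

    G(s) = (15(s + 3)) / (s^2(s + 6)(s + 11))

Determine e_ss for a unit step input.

G(s) has 2 poles at the origin.
This is a Type 2 system; for a step input the steady-state error is zero.

e_ss = 0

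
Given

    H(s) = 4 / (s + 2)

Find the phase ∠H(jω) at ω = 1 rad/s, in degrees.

At s = j1: numerator = 4, denominator = 2 + j1.
∠H = ∠num − ∠den = 0° − (26.565°) = -26.57°.

∠H(j1) ≈ -26.57°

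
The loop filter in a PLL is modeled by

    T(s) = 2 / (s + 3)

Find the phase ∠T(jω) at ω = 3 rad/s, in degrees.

At s = j3: numerator = 2, denominator = 3 + j3.
∠T = ∠num − ∠den = 0° − (45°) = -45°.

∠T(j3) ≈ -45°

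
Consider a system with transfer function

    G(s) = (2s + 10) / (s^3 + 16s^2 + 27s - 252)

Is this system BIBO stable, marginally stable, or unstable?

The denominator s^3 + 16s^2 + 27s - 252 factors as (s + 12)(s - 3)(s + 7), giving poles at s = -12, 3, -7.
Since the pole(s) at s = 3 lie in the right half-plane, the system is unstable.

unstable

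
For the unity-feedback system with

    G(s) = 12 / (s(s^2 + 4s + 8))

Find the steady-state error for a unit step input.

e_ss = 0

G(s) has one pole at the origin.
This is a Type 1 system; for a step input the steady-state error is zero.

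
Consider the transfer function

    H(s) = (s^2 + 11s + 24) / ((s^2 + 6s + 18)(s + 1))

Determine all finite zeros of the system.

s = -8, -3

Set the numerator to zero: s^2 + 11s + 24 = 0.
Factoring: (s + 8)(s + 3) = 0.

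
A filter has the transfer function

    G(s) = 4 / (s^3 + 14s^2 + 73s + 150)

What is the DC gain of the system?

G(0) = 2/75 ≈ 0.02667

Set s = 0: G(0) = (4) / (150) = 2/75.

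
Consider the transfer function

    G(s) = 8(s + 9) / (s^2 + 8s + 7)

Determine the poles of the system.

The poles are the roots of the denominator s^2 + 8s + 7 = 0.
Factoring: (s + 1)(s + 7) = 0, so s = -1 and s = -7.

s = -1, -7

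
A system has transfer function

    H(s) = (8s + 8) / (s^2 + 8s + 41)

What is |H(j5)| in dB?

Substitute s = j5: numerator = 8 + j40, denominator = 16 + j40.
|H(j5)| = |8 + j40| / |16 + j40| = 40.792 / 43.081 ≈ 0.9469.
In decibels: 20·log₁₀(0.9469) ≈ -0.474 dB.

|H(j5)|_dB ≈ -0.474 dB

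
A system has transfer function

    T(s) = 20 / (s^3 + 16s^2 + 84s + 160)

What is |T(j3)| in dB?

Substitute s = j3: numerator = 20, denominator = 16 + j225.
|T(j3)| = |20| / |16 + j225| = 20 / 225.57 ≈ 0.08866.
In decibels: 20·log₁₀(0.08866) ≈ -21.0 dB.

|T(j3)|_dB ≈ -21.0 dB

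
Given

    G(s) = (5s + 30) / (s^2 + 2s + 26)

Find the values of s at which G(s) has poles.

s = -1 ± 5j

The poles are the roots of the denominator s^2 + 2s + 26 = 0.
Using the quadratic formula: s = (-2 ± √(-100))/2 = -1 ± 5j.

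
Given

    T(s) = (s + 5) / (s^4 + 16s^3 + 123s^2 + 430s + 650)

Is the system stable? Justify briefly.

stable

The denominator s^4 + 16s^3 + 123s^2 + 430s + 650 factors as (s^2 + 10s + 50)(s^2 + 6s + 13), giving poles at s = -5 ± 5j, -3 ± 2j.
Since all poles lie strictly in the left half-plane, the system is stable.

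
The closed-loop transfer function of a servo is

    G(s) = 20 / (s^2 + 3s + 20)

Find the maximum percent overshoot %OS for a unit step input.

Comparing s^2 + 3s + 20 to s^2 + 2ζωₙs + ωₙ²: ωₙ = √20 ≈ 4.472 rad/s and ζ = 3/(2·√20) ≈ 0.3354.
%OS = 100·exp(−πζ/√(1−ζ²)) = 100·exp(−π·0.3354/√(1−0.3354²)) ≈ 32.7%.

%OS ≈ 32.7%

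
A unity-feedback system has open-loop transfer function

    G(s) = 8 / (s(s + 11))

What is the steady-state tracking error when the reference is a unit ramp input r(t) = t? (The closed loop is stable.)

e_ss = 1.375

G(s) has one pole at the origin.
This is a Type 1 system. Kv = lim_{s→0} s·G(s) = 8/11.
e_ss = 1/Kv = 1/(8/11) = 11/8 ≈ 1.375.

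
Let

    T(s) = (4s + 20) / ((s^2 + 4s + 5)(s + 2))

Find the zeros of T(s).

s = -5

Set the numerator to zero: 4s + 20 = 0, i.e. 4·(s + 5) = 0.
So s = -5.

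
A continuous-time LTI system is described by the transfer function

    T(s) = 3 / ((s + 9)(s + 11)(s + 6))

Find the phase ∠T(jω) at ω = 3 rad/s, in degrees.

∠T(j3) ≈ -60.26°

At s = j3: numerator = 3, denominator = 360 + j630.
∠T = ∠num − ∠den = 0° − (60.255°) = -60.26°.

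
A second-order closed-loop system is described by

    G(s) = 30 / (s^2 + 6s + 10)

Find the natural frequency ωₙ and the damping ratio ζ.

Compare the denominator to the standard form s^2 + 2ζωₙs + ωₙ².
ωₙ² = 10, so ωₙ = √10 ≈ 3.162 rad/s.
2ζωₙ = 6, so ζ = 6/(2·√10) ≈ 0.9487.

ωₙ ≈ 3.162 rad/s, ζ ≈ 0.9487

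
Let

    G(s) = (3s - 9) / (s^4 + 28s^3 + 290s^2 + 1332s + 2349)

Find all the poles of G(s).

s = -9, -5 + 2j, -5 - 2j, -9

The poles are the roots of the denominator s^4 + 28s^3 + 290s^2 + 1332s + 2349 = 0.
Trying s = -9: the polynomial evaluates to 0, so (s + 9) is a factor.
Dividing out leaves s^3 + 19s^2 + 119s + 261 = 0.
This factors further as (s^2 + 10s + 29)(s + 9) = 0.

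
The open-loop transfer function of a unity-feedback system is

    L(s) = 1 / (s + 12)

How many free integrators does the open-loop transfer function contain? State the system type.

Type 0

The denominator has no factor of s at the origin — no free integrator — so this is a Type 0 system.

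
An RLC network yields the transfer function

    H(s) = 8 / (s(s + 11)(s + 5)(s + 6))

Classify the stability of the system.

marginally stable

The poles can be read from the denominator factors: s = 0, -11, -5, -6.
Since the simple pole(s) at s = 0 lie on the jω-axis with none in the right half-plane, the system is marginally stable.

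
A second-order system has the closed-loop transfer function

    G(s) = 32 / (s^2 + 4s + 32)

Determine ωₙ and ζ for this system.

Compare the denominator to the standard form s^2 + 2ζωₙs + ωₙ².
ωₙ² = 32, so ωₙ = √32 ≈ 5.657 rad/s.
2ζωₙ = 4, so ζ = 4/(2·√32) ≈ 0.3536.
With ζ = 0.3536 the response is underdamped.

ωₙ ≈ 5.657 rad/s, ζ ≈ 0.3536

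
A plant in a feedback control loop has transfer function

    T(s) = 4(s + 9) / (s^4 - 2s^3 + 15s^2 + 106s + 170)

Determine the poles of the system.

s = 3 ± 5j, -2 ± j

The poles are the roots of the denominator s^4 - 2s^3 + 15s^2 + 106s + 170 = 0.
No real roots exist; factor into two real quadratics: (s^2 - 6s + 34)(s^2 + 4s + 5) = 0.
Each quadratic gives a conjugate pair via the quadratic formula.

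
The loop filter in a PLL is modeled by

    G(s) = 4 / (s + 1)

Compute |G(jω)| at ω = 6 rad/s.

|G(j6)| ≈ 0.6576

Substitute s = j6: numerator = 4, denominator = 1 + j6.
|G(j6)| = |4| / |1 + j6| = 4 / 6.0828 ≈ 0.6576.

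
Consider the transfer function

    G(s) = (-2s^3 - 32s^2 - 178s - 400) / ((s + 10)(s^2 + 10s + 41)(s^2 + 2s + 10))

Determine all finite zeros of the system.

s = -4 + 3j, -4 - 3j, -8

Set the numerator to zero: -2s^3 - 32s^2 - 178s - 400 = 0, i.e. -2·(s^3 + 16s^2 + 89s + 200) = 0.
Factoring: (s^2 + 8s + 25)(s + 8) = 0.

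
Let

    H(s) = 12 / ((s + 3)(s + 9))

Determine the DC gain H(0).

Set s = 0: H(0) = (12) / (27) = 4/9.

H(0) = 4/9 ≈ 0.4444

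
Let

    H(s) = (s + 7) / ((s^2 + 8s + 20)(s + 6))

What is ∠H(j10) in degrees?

At s = j10: numerator = 7 + j10, denominator = -1280 - j320.
∠H = ∠num − ∠den = 55.008° − (-165.96°) = 221.0°, which wraps to -139.0°.

∠H(j10) ≈ -139.0°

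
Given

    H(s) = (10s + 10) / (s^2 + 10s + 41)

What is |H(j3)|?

|H(j3)| ≈ 0.7209

Substitute s = j3: numerator = 10 + j30, denominator = 32 + j30.
|H(j3)| = |10 + j30| / |32 + j30| = 31.623 / 43.863 ≈ 0.7209.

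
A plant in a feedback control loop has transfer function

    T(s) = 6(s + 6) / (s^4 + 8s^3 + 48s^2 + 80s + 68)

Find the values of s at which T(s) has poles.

s = -3 + 5j, -3 - 5j, -1 + j, -1 - j

The poles are the roots of the denominator s^4 + 8s^3 + 48s^2 + 80s + 68 = 0.
No real roots exist; factor into two real quadratics: (s^2 + 6s + 34)(s^2 + 2s + 2) = 0.
Each quadratic gives a conjugate pair via the quadratic formula.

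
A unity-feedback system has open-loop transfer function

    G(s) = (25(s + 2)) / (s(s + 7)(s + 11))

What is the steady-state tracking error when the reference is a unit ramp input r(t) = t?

e_ss = 1.540

G(s) has one pole at the origin.
This is a Type 1 system. Kv = lim_{s→0} s·G(s) = 50/77.
e_ss = 1/Kv = 1/(50/77) = 77/50 ≈ 1.540.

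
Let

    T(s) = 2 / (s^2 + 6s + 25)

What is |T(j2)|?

|T(j2)| ≈ 0.08269

Substitute s = j2: numerator = 2, denominator = 21 + j12.
|T(j2)| = |2| / |21 + j12| = 2 / 24.187 ≈ 0.08269.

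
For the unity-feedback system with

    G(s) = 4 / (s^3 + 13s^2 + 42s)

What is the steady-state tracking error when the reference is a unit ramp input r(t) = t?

e_ss = 10.50

G(s) has one pole at the origin.
This is a Type 1 system. Kv = lim_{s→0} s·G(s) = 4/42 = 2/21.
e_ss = 1/Kv = 1/(2/21) = 21/2 ≈ 10.50.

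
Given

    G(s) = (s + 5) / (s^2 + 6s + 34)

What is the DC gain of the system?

At s = 0 each factor (s + a) contributes a and each (s^2 + bs + c) contributes c.
G(0) = 1·(5) / ((34)) = 5/34 = 5/34.

G(0) = 5/34 ≈ 0.1471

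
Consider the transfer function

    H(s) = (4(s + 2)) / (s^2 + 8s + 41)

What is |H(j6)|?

|H(j6)| ≈ 0.5242

Substitute s = j6: numerator = 8 + j24, denominator = 5 + j48.
|H(j6)| = |8 + j24| / |5 + j48| = 25.298 / 48.260 ≈ 0.5242.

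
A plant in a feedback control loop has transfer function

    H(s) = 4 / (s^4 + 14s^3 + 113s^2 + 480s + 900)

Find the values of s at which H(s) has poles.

s = -4 + 2j, -4 - 2j, -3 + 6j, -3 - 6j

The poles are the roots of the denominator s^4 + 14s^3 + 113s^2 + 480s + 900 = 0.
No real roots exist; factor into two real quadratics: (s^2 + 8s + 20)(s^2 + 6s + 45) = 0.
Each quadratic gives a conjugate pair via the quadratic formula.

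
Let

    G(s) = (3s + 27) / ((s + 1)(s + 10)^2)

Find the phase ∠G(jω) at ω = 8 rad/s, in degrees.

∠G(j8) ≈ -118.6°

At s = j8: numerator = 27 + j24, denominator = -1244 + j448.
∠G = ∠num − ∠den = 41.634° − (160.19°) = -118.6°.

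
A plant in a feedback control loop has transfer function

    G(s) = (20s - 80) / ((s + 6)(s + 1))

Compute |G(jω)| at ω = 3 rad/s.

|G(j3)| ≈ 4.714

Substitute s = j3: numerator = -80 + j60, denominator = -3 + j21.
|G(j3)| = |-80 + j60| / |-3 + j21| = 100 / 21.213 ≈ 4.714.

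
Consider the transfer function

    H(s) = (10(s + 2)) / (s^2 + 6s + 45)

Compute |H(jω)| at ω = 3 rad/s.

|H(j3)| ≈ 0.8958

Substitute s = j3: numerator = 20 + j30, denominator = 36 + j18.
|H(j3)| = |20 + j30| / |36 + j18| = 36.056 / 40.249 ≈ 0.8958.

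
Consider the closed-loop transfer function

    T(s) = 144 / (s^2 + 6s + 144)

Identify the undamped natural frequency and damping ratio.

ωₙ = 12 rad/s, ζ = 0.25

Compare the denominator to the standard form s^2 + 2ζωₙs + ωₙ².
ωₙ² = 144, so ωₙ = 12 rad/s.
2ζωₙ = 6, so ζ = 6/(2·12) = 0.25.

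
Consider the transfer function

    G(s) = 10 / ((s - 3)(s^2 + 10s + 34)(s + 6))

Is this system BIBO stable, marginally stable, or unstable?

The poles can be read from the denominator factors: s = 3, -5 + 3j, -5 - 3j, -6.
Since the pole(s) at s = 3 lie in the right half-plane, the system is unstable.

unstable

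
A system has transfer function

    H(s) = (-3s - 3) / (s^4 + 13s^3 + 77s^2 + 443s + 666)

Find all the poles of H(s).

s = -1 + 6j, -1 - 6j, -2, -9

The poles are the roots of the denominator s^4 + 13s^3 + 77s^2 + 443s + 666 = 0.
Trying s = -2: the polynomial evaluates to 0, so (s + 2) is a factor.
Dividing out leaves s^3 + 11s^2 + 55s + 333 = 0.
This factors further as (s^2 + 2s + 37)(s + 9) = 0.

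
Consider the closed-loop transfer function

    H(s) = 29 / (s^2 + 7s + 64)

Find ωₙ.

ωₙ = 8 rad/s

Compare the denominator to the standard form s^2 + 2ζωₙs + ωₙ².
ωₙ² = 64, so ωₙ = 8 rad/s.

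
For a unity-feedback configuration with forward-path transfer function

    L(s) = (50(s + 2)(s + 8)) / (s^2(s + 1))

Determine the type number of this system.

Type 2

The denominator has 2 factors of s at the origin (free integrators), so this is a Type 2 system.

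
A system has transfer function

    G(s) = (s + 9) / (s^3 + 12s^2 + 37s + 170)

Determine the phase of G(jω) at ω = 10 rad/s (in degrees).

∠G(j10) ≈ -163.4°

At s = j10: numerator = 9 + j10, denominator = -1030 - j630.
∠G = ∠num − ∠den = 48.013° − (-148.55°) = 196.6°, which wraps to -163.4°.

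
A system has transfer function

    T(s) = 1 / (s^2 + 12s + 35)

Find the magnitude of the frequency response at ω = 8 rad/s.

|T(j8)| ≈ 0.009972

Substitute s = j8: numerator = 1, denominator = -29 + j96.
|T(j8)| = |1| / |-29 + j96| = 1 / 100.28 ≈ 0.009972.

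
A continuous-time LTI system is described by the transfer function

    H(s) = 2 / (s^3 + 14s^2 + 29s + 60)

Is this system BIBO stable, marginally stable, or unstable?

stable

The denominator s^3 + 14s^2 + 29s + 60 factors as (s^2 + 2s + 5)(s + 12), giving poles at s = -1 + 2j, -1 - 2j, -12.
Since all poles lie strictly in the left half-plane, the system is stable.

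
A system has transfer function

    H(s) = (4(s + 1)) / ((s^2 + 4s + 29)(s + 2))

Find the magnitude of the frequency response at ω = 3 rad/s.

Substitute s = j3: numerator = 4 + j12, denominator = 4 + j84.
|H(j3)| = |4 + j12| / |4 + j84| = 12.649 / 84.095 ≈ 0.1504.

|H(j3)| ≈ 0.1504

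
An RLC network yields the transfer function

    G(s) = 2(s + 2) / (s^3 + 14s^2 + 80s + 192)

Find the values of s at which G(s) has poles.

The poles are the roots of the denominator s^3 + 14s^2 + 80s + 192 = 0.
Trying s = -6: the polynomial evaluates to 0, so (s + 6) is a factor.
Dividing out leaves s^2 + 8s + 32 = 0.
The quadratic formula then gives s = -4 ± 4j.

s = -4 ± 4j, -6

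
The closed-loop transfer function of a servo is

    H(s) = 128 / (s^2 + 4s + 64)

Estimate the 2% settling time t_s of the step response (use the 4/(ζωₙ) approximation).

Comparing s^2 + 4s + 64 to s^2 + 2ζωₙs + ωₙ²: ωₙ = 8 rad/s and ζ = 4/(2·8) = 0.25.
ζωₙ = 4/2 = 2, so t_s ≈ 4/(ζωₙ) = 4/2 = 2 s.

t_s ≈ 2 s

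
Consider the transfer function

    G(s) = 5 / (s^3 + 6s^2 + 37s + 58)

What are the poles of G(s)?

s = -2 ± 5j, -2

The poles are the roots of the denominator s^3 + 6s^2 + 37s + 58 = 0.
Trying s = -2: the polynomial evaluates to 0, so (s + 2) is a factor.
Dividing out leaves s^2 + 4s + 29 = 0.
The quadratic formula then gives s = -2 ± 5j.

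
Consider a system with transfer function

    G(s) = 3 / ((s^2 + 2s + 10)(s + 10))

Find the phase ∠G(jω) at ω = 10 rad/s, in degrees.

At s = j10: numerator = 3, denominator = -1100 - j700.
∠G = ∠num − ∠den = 0° − (-147.53°) = 147.5°.

∠G(j10) ≈ 147.5°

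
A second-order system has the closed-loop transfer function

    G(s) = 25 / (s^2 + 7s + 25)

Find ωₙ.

Compare the denominator to the standard form s^2 + 2ζωₙs + ωₙ².
ωₙ² = 25, so ωₙ = 5 rad/s.

ωₙ = 5 rad/s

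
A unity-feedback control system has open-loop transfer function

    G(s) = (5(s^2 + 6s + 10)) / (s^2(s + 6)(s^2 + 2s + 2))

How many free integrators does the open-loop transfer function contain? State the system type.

Type 2

The denominator has 2 factors of s at the origin (free integrators), so this is a Type 2 system.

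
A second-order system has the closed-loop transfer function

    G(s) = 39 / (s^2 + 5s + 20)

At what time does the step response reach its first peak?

Comparing s^2 + 5s + 20 to s^2 + 2ζωₙs + ωₙ²: ωₙ = √20 ≈ 4.472 rad/s and ζ = 5/(2·√20) ≈ 0.5590.
ζωₙ = 5/2 = 2.5, so ω_d = ωₙ√(1−ζ²) = √(ωₙ² − (ζωₙ)²) = √(20 − 2.5²) = √13.75 ≈ 3.708 rad/s.
t_p = π/ω_d = π/3.708 ≈ 0.8472 s.

t_p ≈ 0.8472 s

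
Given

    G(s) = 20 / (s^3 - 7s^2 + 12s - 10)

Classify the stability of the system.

unstable

The denominator s^3 - 7s^2 + 12s - 10 factors as (s^2 - 2s + 2)(s - 5), giving poles at s = 1 + j, 1 - j, 5.
Since the pole(s) at s = 1 + j, 1 - j, 5 lie in the right half-plane, the system is unstable.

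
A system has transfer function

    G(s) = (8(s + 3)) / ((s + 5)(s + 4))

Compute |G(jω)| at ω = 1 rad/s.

|G(j1)| ≈ 1.203

Substitute s = j1: numerator = 24 + j8, denominator = 19 + j9.
|G(j1)| = |24 + j8| / |19 + j9| = 25.298 / 21.024 ≈ 1.203.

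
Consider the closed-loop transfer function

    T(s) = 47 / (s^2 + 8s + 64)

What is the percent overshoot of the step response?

Comparing s^2 + 8s + 64 to s^2 + 2ζωₙs + ωₙ²: ωₙ = 8 rad/s and ζ = 8/(2·8) = 0.5.
%OS = 100·exp(−πζ/√(1−ζ²)) = 100·exp(−π·0.5/√(1−0.5²)) ≈ 16.3%.

%OS ≈ 16.3%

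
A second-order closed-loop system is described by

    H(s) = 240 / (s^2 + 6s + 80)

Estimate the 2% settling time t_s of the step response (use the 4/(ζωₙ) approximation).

t_s ≈ 1.333 s

Comparing s^2 + 6s + 80 to s^2 + 2ζωₙs + ωₙ²: ωₙ = √80 ≈ 8.944 rad/s and ζ = 6/(2·√80) ≈ 0.3354.
ζωₙ = 6/2 = 3, so t_s ≈ 4/(ζωₙ) = 4/3 ≈ 1.333 s.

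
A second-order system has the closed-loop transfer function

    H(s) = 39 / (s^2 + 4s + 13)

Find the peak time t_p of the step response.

Comparing s^2 + 4s + 13 to s^2 + 2ζωₙs + ωₙ²: ωₙ = √13 ≈ 3.606 rad/s and ζ = 4/(2·√13) ≈ 0.5547.
ζωₙ = 4/2 = 2, so ω_d = ωₙ√(1−ζ²) = √(ωₙ² − (ζωₙ)²) = √(13 − 2²) = √9 = 3 rad/s.
t_p = π/ω_d = π/3 ≈ 1.047 s.

t_p ≈ 1.047 s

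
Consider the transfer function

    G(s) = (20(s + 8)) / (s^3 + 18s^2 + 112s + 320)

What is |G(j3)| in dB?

|G(j3)|_dB ≈ -6.15 dB

Substitute s = j3: numerator = 160 + j60, denominator = 158 + j309.
|G(j3)| = |160 + j60| / |158 + j309| = 170.88 / 347.05 ≈ 0.4924.
In decibels: 20·log₁₀(0.4924) ≈ -6.15 dB.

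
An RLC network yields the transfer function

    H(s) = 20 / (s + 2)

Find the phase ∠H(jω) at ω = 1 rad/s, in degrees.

∠H(j1) ≈ -26.57°

At s = j1: numerator = 20, denominator = 2 + j1.
∠H = ∠num − ∠den = 0° − (26.565°) = -26.57°.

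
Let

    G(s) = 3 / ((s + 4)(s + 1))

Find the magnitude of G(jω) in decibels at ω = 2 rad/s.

|G(j2)|_dB ≈ -10.5 dB

Substitute s = j2: numerator = 3, denominator = j10.
|G(j2)| = |3| / |j10| = 3 / 10 = 0.3000.
In decibels: 20·log₁₀(0.3000) ≈ -10.5 dB.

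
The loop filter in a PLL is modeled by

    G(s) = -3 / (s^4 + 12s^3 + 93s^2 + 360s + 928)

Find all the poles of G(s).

s = -4 ± 4j, -2 ± 5j

The poles are the roots of the denominator s^4 + 12s^3 + 93s^2 + 360s + 928 = 0.
No real roots exist; factor into two real quadratics: (s^2 + 8s + 32)(s^2 + 4s + 29) = 0.
Each quadratic gives a conjugate pair via the quadratic formula.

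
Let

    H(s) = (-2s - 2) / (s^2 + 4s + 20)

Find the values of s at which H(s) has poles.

The poles are the roots of the denominator s^2 + 4s + 20 = 0.
Using the quadratic formula: s = (-4 ± √(-64))/2 = -2 ± 4j.

s = -2 ± 4j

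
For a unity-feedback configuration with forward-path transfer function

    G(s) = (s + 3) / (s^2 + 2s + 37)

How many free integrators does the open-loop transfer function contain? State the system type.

Type 0

The denominator has no factor of s at the origin — no free integrator — so this is a Type 0 system.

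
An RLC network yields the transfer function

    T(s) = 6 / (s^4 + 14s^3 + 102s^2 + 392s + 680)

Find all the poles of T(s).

The poles are the roots of the denominator s^4 + 14s^3 + 102s^2 + 392s + 680 = 0.
No real roots exist; factor into two real quadratics: (s^2 + 6s + 34)(s^2 + 8s + 20) = 0.
Each quadratic gives a conjugate pair via the quadratic formula.

s = -3 + 5j, -3 - 5j, -4 + 2j, -4 - 2j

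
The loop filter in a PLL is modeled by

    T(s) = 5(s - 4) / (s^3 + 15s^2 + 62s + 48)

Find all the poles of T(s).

s = -8, -6, -1

The poles are the roots of the denominator s^3 + 15s^2 + 62s + 48 = 0.
Trying s = -8: the polynomial evaluates to 0, so (s + 8) is a factor.
Dividing out leaves s^2 + 7s + 6 = 0.
Factoring the quadratic: (s + 6)(s + 1) = 0.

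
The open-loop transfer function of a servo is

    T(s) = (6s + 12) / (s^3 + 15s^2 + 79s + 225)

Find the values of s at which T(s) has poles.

s = -3 + 4j, -3 - 4j, -9

The poles are the roots of the denominator s^3 + 15s^2 + 79s + 225 = 0.
Trying s = -9: the polynomial evaluates to 0, so (s + 9) is a factor.
Dividing out leaves s^2 + 6s + 25 = 0.
The quadratic formula then gives s = -3 ± 4j.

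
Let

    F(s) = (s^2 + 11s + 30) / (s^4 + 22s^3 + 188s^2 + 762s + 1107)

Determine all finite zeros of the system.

s = -5, -6

Set the numerator to zero: s^2 + 11s + 30 = 0.
Factoring: (s + 5)(s + 6) = 0.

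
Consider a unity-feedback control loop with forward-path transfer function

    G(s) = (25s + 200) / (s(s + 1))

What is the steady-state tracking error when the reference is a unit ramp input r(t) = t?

G(s) has one pole at the origin.
This is a Type 1 system. Kv = lim_{s→0} s·G(s) = 200/1.
e_ss = 1/Kv = 1/(200) = 1/200 ≈ 0.005000.

e_ss = 0.005000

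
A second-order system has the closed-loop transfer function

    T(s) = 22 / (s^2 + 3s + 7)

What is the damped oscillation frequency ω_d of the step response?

Comparing s^2 + 3s + 7 to s^2 + 2ζωₙs + ωₙ²: ωₙ = √7 ≈ 2.646 rad/s and ζ = 3/(2·√7) ≈ 0.5669.
ζωₙ = 3/2 = 1.5, so ω_d = ωₙ√(1−ζ²) = √(ωₙ² − (ζωₙ)²) = √(7 − 1.5²) = √4.75 ≈ 2.179 rad/s.

ω_d ≈ 2.179 rad/s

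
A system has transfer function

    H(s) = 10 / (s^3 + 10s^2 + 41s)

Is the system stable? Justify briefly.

marginally stable

The denominator s^3 + 10s^2 + 41s factors as s(s^2 + 10s + 41), giving poles at s = 0, -5 ± 4j.
Since the simple pole(s) at s = 0 lie on the jω-axis with none in the right half-plane, the system is marginally stable.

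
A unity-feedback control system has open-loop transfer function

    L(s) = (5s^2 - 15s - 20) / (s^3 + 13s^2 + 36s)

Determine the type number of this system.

Type 1

Factor s from the denominator: s^3 + 13s^2 + 36s = s·(s^2 + 13s + 36).
There is 1 pole at the origin, so the system is Type 1.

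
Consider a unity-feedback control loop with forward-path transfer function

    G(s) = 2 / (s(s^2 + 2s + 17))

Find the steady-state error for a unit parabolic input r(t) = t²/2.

G(s) has one pole at the origin.
This is a Type 1 system; Ka = lim_{s→0} s^2·G(s) = 0, so the steady-state error for a parabola input is infinite.

e_ss = ∞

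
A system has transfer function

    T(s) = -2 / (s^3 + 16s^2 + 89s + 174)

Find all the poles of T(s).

The poles are the roots of the denominator s^3 + 16s^2 + 89s + 174 = 0.
Trying s = -6: the polynomial evaluates to 0, so (s + 6) is a factor.
Dividing out leaves s^2 + 10s + 29 = 0.
The quadratic formula then gives s = -5 ± 2j.

s = -6, -5 + 2j, -5 - 2j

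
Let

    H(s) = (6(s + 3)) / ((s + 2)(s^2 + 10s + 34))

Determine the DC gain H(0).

H(0) = 9/34 ≈ 0.2647

At s = 0 each factor (s + a) contributes a and each (s^2 + bs + c) contributes c.
H(0) = 6·(3) / ((2) · (34)) = 18/68 = 9/34.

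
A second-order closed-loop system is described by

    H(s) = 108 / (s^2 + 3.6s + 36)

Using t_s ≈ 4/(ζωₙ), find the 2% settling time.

Comparing s^2 + 3.6s + 36 to s^2 + 2ζωₙs + ωₙ²: ωₙ = 6 rad/s and ζ = 3.6/(2·6) = 0.3.
ζωₙ = 3.6/2 = 1.8, so t_s ≈ 4/(ζωₙ) = 4/1.8 ≈ 2.222 s.

t_s ≈ 2.222 s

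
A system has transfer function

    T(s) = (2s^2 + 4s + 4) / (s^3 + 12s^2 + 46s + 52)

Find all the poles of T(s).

The poles are the roots of the denominator s^3 + 12s^2 + 46s + 52 = 0.
Trying s = -2: the polynomial evaluates to 0, so (s + 2) is a factor.
Dividing out leaves s^2 + 10s + 26 = 0.
The quadratic formula then gives s = -5 ± 1j.

s = -5 ± j, -2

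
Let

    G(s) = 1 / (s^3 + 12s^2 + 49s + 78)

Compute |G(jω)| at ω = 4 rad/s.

|G(j4)| ≈ 0.005734

Substitute s = j4: numerator = 1, denominator = -114 + j132.
|G(j4)| = |1| / |-114 + j132| = 1 / 174.41 ≈ 0.005734.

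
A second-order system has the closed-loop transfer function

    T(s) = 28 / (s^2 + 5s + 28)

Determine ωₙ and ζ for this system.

ωₙ ≈ 5.292 rad/s, ζ ≈ 0.4725

Compare the denominator to the standard form s^2 + 2ζωₙs + ωₙ².
ωₙ² = 28, so ωₙ = √28 ≈ 5.292 rad/s.
2ζωₙ = 5, so ζ = 5/(2·√28) ≈ 0.4725.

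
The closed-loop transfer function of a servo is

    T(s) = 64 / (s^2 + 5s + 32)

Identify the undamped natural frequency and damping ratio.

ωₙ ≈ 5.657 rad/s, ζ ≈ 0.4419

Compare the denominator to the standard form s^2 + 2ζωₙs + ωₙ².
ωₙ² = 32, so ωₙ = √32 ≈ 5.657 rad/s.
2ζωₙ = 5, so ζ = 5/(2·√32) ≈ 0.4419.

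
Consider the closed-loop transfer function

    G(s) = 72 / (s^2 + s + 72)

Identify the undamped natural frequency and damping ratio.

ωₙ ≈ 8.485 rad/s, ζ ≈ 0.05893

Compare the denominator to the standard form s^2 + 2ζωₙs + ωₙ².
ωₙ² = 72, so ωₙ = √72 ≈ 8.485 rad/s.
2ζωₙ = 1, so ζ = 1/(2·√72) ≈ 0.05893.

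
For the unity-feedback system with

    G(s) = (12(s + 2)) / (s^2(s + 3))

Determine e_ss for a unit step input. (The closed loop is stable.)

G(s) has 2 poles at the origin.
This is a Type 2 system; for a step input the steady-state error is zero.

e_ss = 0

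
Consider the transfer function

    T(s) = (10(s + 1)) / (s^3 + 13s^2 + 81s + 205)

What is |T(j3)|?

|T(j3)| ≈ 0.1356

Substitute s = j3: numerator = 10 + j30, denominator = 88 + j216.
|T(j3)| = |10 + j30| / |88 + j216| = 31.623 / 233.24 ≈ 0.1356.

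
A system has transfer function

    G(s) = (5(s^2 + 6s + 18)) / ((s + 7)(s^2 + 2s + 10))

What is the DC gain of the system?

At s = 0 each factor (s + a) contributes a and each (s^2 + bs + c) contributes c.
G(0) = 5·(18) / ((7) · (10)) = 90/70 = 9/7.

G(0) = 9/7 ≈ 1.286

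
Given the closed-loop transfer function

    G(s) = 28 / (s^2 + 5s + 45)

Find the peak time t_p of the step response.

t_p ≈ 0.5047 s

Comparing s^2 + 5s + 45 to s^2 + 2ζωₙs + ωₙ²: ωₙ = √45 ≈ 6.708 rad/s and ζ = 5/(2·√45) ≈ 0.3727.
ζωₙ = 5/2 = 2.5, so ω_d = ωₙ√(1−ζ²) = √(ωₙ² − (ζωₙ)²) = √(45 − 2.5²) = √38.75 ≈ 6.225 rad/s.
t_p = π/ω_d = π/6.225 ≈ 0.5047 s.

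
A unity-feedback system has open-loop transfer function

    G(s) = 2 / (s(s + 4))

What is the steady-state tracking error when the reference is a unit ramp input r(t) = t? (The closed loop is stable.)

G(s) has one pole at the origin.
This is a Type 1 system. Kv = lim_{s→0} s·G(s) = 2/4 = 1/2.
e_ss = 1/Kv = 1/(1/2) = 2.

e_ss = 2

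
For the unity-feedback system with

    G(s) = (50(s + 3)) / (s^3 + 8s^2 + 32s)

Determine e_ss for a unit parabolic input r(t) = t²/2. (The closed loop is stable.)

e_ss = ∞

G(s) has one pole at the origin.
This is a Type 1 system; Ka = lim_{s→0} s^2·G(s) = 0, so the steady-state error for a parabola input is infinite.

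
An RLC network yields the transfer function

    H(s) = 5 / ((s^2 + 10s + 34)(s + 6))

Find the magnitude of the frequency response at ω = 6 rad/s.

|H(j6)| ≈ 0.009815

Substitute s = j6: numerator = 5, denominator = -372 + j348.
|H(j6)| = |5| / |-372 + j348| = 5 / 509.40 ≈ 0.009815.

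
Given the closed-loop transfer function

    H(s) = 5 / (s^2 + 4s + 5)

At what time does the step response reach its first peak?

Comparing s^2 + 4s + 5 to s^2 + 2ζωₙs + ωₙ²: ωₙ = √5 ≈ 2.236 rad/s and ζ = 4/(2·√5) ≈ 0.8944.
ζωₙ = 4/2 = 2, so ω_d = ωₙ√(1−ζ²) = √(ωₙ² − (ζωₙ)²) = √(5 − 2²) = √1 = 1 rad/s.
t_p = π/ω_d = π/1 ≈ 3.142 s.

t_p ≈ 3.142 s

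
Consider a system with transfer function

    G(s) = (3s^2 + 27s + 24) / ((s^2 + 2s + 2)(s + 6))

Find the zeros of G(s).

s = -8, -1

Set the numerator to zero: 3s^2 + 27s + 24 = 0, i.e. 3·(s^2 + 9s + 8) = 0.
Factoring: (s + 8)(s + 1) = 0.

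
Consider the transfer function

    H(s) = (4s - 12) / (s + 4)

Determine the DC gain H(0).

Set s = 0: H(0) = (-12) / (4) = -3.

H(0) = -3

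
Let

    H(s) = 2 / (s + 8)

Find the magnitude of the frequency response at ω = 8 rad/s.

|H(j8)| ≈ 0.1768

Substitute s = j8: numerator = 2, denominator = 8 + j8.
|H(j8)| = |2| / |8 + j8| = 2 / 11.314 ≈ 0.1768.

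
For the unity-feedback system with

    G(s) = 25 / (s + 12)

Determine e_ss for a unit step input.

G(s) has no poles at the origin.
This is a Type 0 system. Kp = lim_{s→0} G(s) = 25/12.
e_ss = 1/(1 + Kp) = 1/(1 + 25/12) = 12/37 ≈ 0.3243.

e_ss = 0.3243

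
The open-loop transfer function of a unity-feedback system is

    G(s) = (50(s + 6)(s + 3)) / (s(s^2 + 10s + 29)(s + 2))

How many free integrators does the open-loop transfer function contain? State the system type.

Type 1

The denominator has 1 factor of s at the origin (free integrator), so this is a Type 1 system.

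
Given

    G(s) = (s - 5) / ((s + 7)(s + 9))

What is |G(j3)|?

|G(j3)| ≈ 0.08071

Substitute s = j3: numerator = -5 + j3, denominator = 54 + j48.
|G(j3)| = |-5 + j3| / |54 + j48| = 5.8310 / 72.250 ≈ 0.08071.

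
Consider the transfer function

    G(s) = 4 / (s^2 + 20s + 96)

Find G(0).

G(0) = 1/24 ≈ 0.04167

Set s = 0: G(0) = (4) / (96) = 1/24.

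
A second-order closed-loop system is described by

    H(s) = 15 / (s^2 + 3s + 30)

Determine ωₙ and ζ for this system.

ωₙ ≈ 5.477 rad/s, ζ ≈ 0.2739

Compare the denominator to the standard form s^2 + 2ζωₙs + ωₙ².
ωₙ² = 30, so ωₙ = √30 ≈ 5.477 rad/s.
2ζωₙ = 3, so ζ = 3/(2·√30) ≈ 0.2739.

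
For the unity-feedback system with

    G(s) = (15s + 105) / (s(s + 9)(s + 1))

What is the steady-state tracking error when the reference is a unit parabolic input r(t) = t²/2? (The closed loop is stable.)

e_ss = ∞

G(s) has one pole at the origin.
This is a Type 1 system; Ka = lim_{s→0} s^2·G(s) = 0, so the steady-state error for a parabola input is infinite.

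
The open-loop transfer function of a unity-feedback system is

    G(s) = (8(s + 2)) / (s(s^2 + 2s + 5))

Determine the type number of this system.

Type 1

The denominator has 1 factor of s at the origin (free integrator), so this is a Type 1 system.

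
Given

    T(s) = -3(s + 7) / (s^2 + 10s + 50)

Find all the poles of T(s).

The poles are the roots of the denominator s^2 + 10s + 50 = 0.
Using the quadratic formula: s = (-10 ± √(-100))/2 = -5 ± 5j.

s = -5 + 5j, -5 - 5j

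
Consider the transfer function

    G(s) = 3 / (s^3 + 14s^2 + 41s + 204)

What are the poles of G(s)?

The poles are the roots of the denominator s^3 + 14s^2 + 41s + 204 = 0.
Trying s = -12: the polynomial evaluates to 0, so (s + 12) is a factor.
Dividing out leaves s^2 + 2s + 17 = 0.
The quadratic formula then gives s = -1 ± 4j.

s = -1 ± 4j, -12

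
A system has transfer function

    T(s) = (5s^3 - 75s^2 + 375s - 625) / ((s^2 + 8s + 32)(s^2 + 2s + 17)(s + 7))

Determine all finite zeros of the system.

Set the numerator to zero: 5s^3 - 75s^2 + 375s - 625 = 0, i.e. 5·(s^3 - 15s^2 + 75s - 125) = 0.
Factoring: (s - 5)^3 = 0.

s = 5, 5, 5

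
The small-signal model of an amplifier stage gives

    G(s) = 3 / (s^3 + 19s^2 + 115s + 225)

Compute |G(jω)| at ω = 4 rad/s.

Substitute s = j4: numerator = 3, denominator = -79 + j396.
|G(j4)| = |3| / |-79 + j396| = 3 / 403.80 ≈ 0.007429.

|G(j4)| ≈ 0.007429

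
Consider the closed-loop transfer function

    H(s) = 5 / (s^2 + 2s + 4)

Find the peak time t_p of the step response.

t_p ≈ 1.814 s

Comparing s^2 + 2s + 4 to s^2 + 2ζωₙs + ωₙ²: ωₙ = 2 rad/s and ζ = 2/(2·2) = 0.5.
ζωₙ = 2/2 = 1, so ω_d = ωₙ√(1−ζ²) = √(ωₙ² − (ζωₙ)²) = √(4 − 1²) = √3 ≈ 1.732 rad/s.
t_p = π/ω_d = π/1.732 ≈ 1.814 s.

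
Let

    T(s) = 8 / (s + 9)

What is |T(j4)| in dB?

|T(j4)|_dB ≈ -1.81 dB

Substitute s = j4: numerator = 8, denominator = 9 + j4.
|T(j4)| = |8| / |9 + j4| = 8 / 9.8489 ≈ 0.8123.
In decibels: 20·log₁₀(0.8123) ≈ -1.81 dB.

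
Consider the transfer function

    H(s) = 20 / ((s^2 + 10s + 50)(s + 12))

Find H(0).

H(0) = 1/30 ≈ 0.03333

Set s = 0: H(0) = (20) / (600) = 1/30.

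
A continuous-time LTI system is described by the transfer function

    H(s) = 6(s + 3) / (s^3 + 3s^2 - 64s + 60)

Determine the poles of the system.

s = 6, 1, -10

The poles are the roots of the denominator s^3 + 3s^2 - 64s + 60 = 0.
Trying s = 6: the polynomial evaluates to 0, so (s - 6) is a factor.
Dividing out leaves s^2 + 9s - 10 = 0.
Factoring the quadratic: (s - 1)(s + 10) = 0.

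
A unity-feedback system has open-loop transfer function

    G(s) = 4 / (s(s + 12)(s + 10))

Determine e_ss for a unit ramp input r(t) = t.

e_ss = 30

G(s) has one pole at the origin.
This is a Type 1 system. Kv = lim_{s→0} s·G(s) = 4/120 = 1/30.
e_ss = 1/Kv = 1/(1/30) = 30.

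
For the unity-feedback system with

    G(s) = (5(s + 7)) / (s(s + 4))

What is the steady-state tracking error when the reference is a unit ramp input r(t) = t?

G(s) has one pole at the origin.
This is a Type 1 system. Kv = lim_{s→0} s·G(s) = 35/4.
e_ss = 1/Kv = 1/(35/4) = 4/35 ≈ 0.1143.

e_ss = 0.1143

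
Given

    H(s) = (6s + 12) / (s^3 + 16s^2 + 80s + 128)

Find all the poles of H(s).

s = -4, -4, -8

The poles are the roots of the denominator s^3 + 16s^2 + 80s + 128 = 0.
Trying s = -4: the polynomial evaluates to 0, so (s + 4) is a factor.
Dividing out leaves s^2 + 12s + 32 = 0.
Factoring the quadratic: (s + 4)(s + 8) = 0.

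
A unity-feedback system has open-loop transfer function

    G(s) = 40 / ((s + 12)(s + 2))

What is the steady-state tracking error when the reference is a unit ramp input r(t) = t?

e_ss = ∞

G(s) has no poles at the origin.
This is a Type 0 system; Kv = lim_{s→0} s·G(s) = 0, so the steady-state error for a ramp input is infinite.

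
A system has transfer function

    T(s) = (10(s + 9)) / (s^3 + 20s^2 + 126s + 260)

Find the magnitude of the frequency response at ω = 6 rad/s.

|T(j6)| ≈ 0.1525

Substitute s = j6: numerator = 90 + j60, denominator = -460 + j540.
|T(j6)| = |90 + j60| / |-460 + j540| = 108.17 / 709.37 ≈ 0.1525.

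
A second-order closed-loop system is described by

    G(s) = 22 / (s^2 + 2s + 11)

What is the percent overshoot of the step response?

Comparing s^2 + 2s + 11 to s^2 + 2ζωₙs + ωₙ²: ωₙ = √11 ≈ 3.317 rad/s and ζ = 2/(2·√11) ≈ 0.3015.
%OS = 100·exp(−πζ/√(1−ζ²)) = 100·exp(−π·0.3015/√(1−0.3015²)) ≈ 37.0%.

%OS ≈ 37.0%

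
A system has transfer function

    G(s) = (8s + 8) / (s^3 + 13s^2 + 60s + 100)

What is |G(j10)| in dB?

Substitute s = j10: numerator = 8 + j80, denominator = -1200 - j400.
|G(j10)| = |8 + j80| / |-1200 - j400| = 80.399 / 1264.9 ≈ 0.06356.
In decibels: 20·log₁₀(0.06356) ≈ -23.9 dB.

|G(j10)|_dB ≈ -23.9 dB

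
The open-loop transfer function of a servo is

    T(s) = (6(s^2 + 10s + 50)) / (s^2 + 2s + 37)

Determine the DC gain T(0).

T(0) = 300/37 ≈ 8.108

Set s = 0: T(0) = (300) / (37) = 300/37.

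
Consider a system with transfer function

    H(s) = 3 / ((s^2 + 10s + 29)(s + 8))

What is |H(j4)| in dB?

Substitute s = j4: numerator = 3, denominator = -56 + j372.
|H(j4)| = |3| / |-56 + j372| = 3 / 376.19 ≈ 0.007975.
In decibels: 20·log₁₀(0.007975) ≈ -42.0 dB.

|H(j4)|_dB ≈ -42.0 dB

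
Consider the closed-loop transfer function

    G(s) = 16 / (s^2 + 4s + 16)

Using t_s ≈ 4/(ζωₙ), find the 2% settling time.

Comparing s^2 + 4s + 16 to s^2 + 2ζωₙs + ωₙ²: ωₙ = 4 rad/s and ζ = 4/(2·4) = 0.5.
ζωₙ = 4/2 = 2, so t_s ≈ 4/(ζωₙ) = 4/2 = 2 s.

t_s ≈ 2 s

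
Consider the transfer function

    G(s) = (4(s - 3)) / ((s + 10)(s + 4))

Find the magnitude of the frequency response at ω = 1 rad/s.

Substitute s = j1: numerator = -12 + j4, denominator = 39 + j14.
|G(j1)| = |-12 + j4| / |39 + j14| = 12.649 / 41.437 ≈ 0.3053.

|G(j1)| ≈ 0.3053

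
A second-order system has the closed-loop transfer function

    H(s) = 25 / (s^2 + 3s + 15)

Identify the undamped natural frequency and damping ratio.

ωₙ ≈ 3.873 rad/s, ζ ≈ 0.3873

Compare the denominator to the standard form s^2 + 2ζωₙs + ωₙ².
ωₙ² = 15, so ωₙ = √15 ≈ 3.873 rad/s.
2ζωₙ = 3, so ζ = 3/(2·√15) ≈ 0.3873.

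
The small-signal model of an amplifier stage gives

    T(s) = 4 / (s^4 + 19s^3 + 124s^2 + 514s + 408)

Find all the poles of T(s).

s = -3 + 5j, -3 - 5j, -1, -12

The poles are the roots of the denominator s^4 + 19s^3 + 124s^2 + 514s + 408 = 0.
Trying s = -1: the polynomial evaluates to 0, so (s + 1) is a factor.
Dividing out leaves s^3 + 18s^2 + 106s + 408 = 0.
This factors further as (s^2 + 6s + 34)(s + 12) = 0.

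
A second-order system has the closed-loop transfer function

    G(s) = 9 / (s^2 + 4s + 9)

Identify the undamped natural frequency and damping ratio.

Compare the denominator to the standard form s^2 + 2ζωₙs + ωₙ².
ωₙ² = 9, so ωₙ = 3 rad/s.
2ζωₙ = 4, so ζ = 4/(2·3) ≈ 0.6667.

ωₙ = 3 rad/s, ζ ≈ 0.6667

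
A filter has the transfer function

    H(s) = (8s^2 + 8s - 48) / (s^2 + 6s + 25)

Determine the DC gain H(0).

Set s = 0: H(0) = (-48) / (25) = -48/25.

H(0) = -48/25 ≈ -1.920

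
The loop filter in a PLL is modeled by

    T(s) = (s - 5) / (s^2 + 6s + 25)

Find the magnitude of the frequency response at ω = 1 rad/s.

|T(j1)| ≈ 0.2061

Substitute s = j1: numerator = -5 + j1, denominator = 24 + j6.
|T(j1)| = |-5 + j1| / |24 + j6| = 5.0990 / 24.739 ≈ 0.2061.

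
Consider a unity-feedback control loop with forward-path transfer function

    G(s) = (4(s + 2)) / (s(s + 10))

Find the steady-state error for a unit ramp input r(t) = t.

G(s) has one pole at the origin.
This is a Type 1 system. Kv = lim_{s→0} s·G(s) = 8/10 = 4/5.
e_ss = 1/Kv = 1/(4/5) = 5/4 ≈ 1.250.

e_ss = 1.250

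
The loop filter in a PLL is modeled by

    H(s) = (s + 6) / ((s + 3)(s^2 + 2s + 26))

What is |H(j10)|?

|H(j10)| ≈ 0.01457

Substitute s = j10: numerator = 6 + j10, denominator = -422 - j680.
|H(j10)| = |6 + j10| / |-422 - j680| = 11.662 / 800.30 ≈ 0.01457.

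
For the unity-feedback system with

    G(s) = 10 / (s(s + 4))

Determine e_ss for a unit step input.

e_ss = 0

G(s) has one pole at the origin.
This is a Type 1 system; for a step input the steady-state error is zero.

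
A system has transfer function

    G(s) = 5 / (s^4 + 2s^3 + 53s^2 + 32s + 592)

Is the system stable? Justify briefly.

The denominator s^4 + 2s^3 + 53s^2 + 32s + 592 factors as (s^2 + 16)(s^2 + 2s + 37), giving poles at s = 4j, -4j, -1 + 6j, -1 - 6j.
Since the simple pole(s) at s = 4j, -4j lie on the jω-axis with none in the right half-plane, the system is marginally stable.

marginally stable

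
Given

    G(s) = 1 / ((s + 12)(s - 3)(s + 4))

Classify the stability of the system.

unstable

The poles can be read from the denominator factors: s = -12, 3, -4.
Since the pole(s) at s = 3 lie in the right half-plane, the system is unstable.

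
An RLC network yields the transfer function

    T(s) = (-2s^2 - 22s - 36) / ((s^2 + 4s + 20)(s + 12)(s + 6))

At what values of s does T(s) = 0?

Set the numerator to zero: -2s^2 - 22s - 36 = 0, i.e. -2·(s^2 + 11s + 18) = 0.
Factoring: (s + 2)(s + 9) = 0.

s = -2, -9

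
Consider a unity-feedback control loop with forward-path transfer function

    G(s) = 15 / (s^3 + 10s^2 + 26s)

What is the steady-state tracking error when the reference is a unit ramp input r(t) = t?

e_ss = 1.733

G(s) has one pole at the origin.
This is a Type 1 system. Kv = lim_{s→0} s·G(s) = 15/26.
e_ss = 1/Kv = 1/(15/26) = 26/15 ≈ 1.733.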